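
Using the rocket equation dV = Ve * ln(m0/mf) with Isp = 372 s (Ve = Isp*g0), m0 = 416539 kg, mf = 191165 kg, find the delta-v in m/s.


Ve = 372 * 9.81 = 3649.32 m/s
dV = 3649.32 * ln(416539/191165) = 2842 m/s

2842 m/s


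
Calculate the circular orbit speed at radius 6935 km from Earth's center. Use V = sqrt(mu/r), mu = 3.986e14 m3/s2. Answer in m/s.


V = sqrt(3.986e14 / 6935000) = 7581 m/s

7581 m/s


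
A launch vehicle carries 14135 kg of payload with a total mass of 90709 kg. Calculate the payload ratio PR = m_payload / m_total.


PR = 14135 / 90709 = 0.1558

0.1558


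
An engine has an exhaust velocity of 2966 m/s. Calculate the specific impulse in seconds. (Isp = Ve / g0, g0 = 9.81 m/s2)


Isp = Ve / g0 = 2966 / 9.81 = 302.3 s

302.3 s


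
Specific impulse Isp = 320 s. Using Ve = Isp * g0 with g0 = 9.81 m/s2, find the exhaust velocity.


Ve = Isp * g0 = 320 * 9.81 = 3139.2 m/s

3139.2 m/s


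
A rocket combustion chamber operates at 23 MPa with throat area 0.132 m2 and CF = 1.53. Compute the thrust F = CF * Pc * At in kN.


F = 1.53 * 23e6 * 0.132 = 4.6451e+06 N = 4645.1 kN

4645.1 kN


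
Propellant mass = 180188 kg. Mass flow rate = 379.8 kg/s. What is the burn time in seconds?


tb = 180188 / 379.8 = 474.4 s

474.4 s


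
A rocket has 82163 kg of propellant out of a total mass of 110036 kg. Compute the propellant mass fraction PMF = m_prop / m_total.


PMF = 82163 / 110036 = 0.747

0.747


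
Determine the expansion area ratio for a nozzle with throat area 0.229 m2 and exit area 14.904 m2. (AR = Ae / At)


AR = 14.904 / 0.229 = 65.1

65.1


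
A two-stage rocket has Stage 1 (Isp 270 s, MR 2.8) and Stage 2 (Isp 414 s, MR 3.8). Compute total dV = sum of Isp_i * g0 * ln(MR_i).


dV1 = 270 * 9.81 * ln(2.8) = 2727.2 m/s
dV2 = 414 * 9.81 * ln(3.8) = 5421.9 m/s
Total dV = 2727.2 + 5421.9 = 8149.1 m/s ~ 8149 m/s

8149 m/s


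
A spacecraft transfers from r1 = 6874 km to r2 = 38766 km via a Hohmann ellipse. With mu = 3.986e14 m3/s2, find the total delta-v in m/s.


V1 = sqrt(mu/r1) = 7614.89 m/s
dV1 = V1*(sqrt(2*r2/(r1+r2)) - 1) = 2310.13 m/s
V2 = sqrt(mu/r2) = 3206.59 m/s
dV2 = V2*(1 - sqrt(2*r1/(r1+r2))) = 1446.68 m/s
Total dV = 3757 m/s

3757 m/s


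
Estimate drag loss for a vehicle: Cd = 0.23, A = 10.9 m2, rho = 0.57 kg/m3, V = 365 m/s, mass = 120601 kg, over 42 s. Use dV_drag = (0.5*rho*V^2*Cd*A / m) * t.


D = 0.5 * 0.57 * 365^2 * 0.23 * 10.9 = 95188.6 N
a = 95188.6 / 120601 = 0.7893 m/s2
dV = 0.7893 * 42 = 33.1 m/s

33.1 m/s


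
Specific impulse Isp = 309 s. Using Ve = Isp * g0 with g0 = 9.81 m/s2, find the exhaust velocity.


Ve = Isp * g0 = 309 * 9.81 = 3031.3 m/s

3031.3 m/s


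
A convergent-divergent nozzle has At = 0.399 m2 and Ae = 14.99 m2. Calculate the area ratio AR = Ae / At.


AR = 14.99 / 0.399 = 37.6

37.6


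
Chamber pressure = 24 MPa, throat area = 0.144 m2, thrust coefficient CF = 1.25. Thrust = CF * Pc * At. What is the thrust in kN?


F = 1.25 * 24e6 * 0.144 = 4.3200e+06 N = 4320.0 kN

4320.0 kN


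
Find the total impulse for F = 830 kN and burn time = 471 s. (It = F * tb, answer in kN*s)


It = 830 * 471 = 390930 kN*s

390930 kN*s


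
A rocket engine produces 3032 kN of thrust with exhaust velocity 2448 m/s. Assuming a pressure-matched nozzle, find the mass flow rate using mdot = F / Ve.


mdot = F / Ve = 3032000 / 2448 = 1238.6 kg/s

1238.6 kg/s


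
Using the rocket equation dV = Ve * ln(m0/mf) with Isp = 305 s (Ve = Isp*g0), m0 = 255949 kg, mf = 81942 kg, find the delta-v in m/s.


Ve = 305 * 9.81 = 2992.05 m/s
dV = 2992.05 * ln(255949/81942) = 3408 m/s

3408 m/s


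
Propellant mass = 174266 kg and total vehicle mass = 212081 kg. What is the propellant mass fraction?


PMF = 174266 / 212081 = 0.822

0.822


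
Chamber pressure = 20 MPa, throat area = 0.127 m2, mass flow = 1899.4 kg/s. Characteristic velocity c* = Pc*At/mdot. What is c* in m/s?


c* = 20e6 * 0.127 / 1899.4 = 1337 m/s

1337 m/s


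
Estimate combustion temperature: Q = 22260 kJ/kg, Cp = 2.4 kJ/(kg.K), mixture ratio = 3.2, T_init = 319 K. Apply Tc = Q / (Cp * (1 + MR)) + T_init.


Tc = 22260 / (2.4 * (1 + 3.2)) + 319 = 2527 K

2527 K


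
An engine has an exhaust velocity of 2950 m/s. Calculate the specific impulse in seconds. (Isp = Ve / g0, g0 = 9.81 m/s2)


Isp = Ve / g0 = 2950 / 9.81 = 300.7 s

300.7 s


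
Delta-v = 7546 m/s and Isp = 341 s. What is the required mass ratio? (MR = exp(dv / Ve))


Ve = 341 * 9.81 = 3345.21 m/s
MR = exp(7546 / 3345.21) = 9.543

9.543


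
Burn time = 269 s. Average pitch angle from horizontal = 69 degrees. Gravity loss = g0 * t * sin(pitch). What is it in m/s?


GL = 9.81 * 269 * sin(69 deg) = 2464 m/s

2464 m/s


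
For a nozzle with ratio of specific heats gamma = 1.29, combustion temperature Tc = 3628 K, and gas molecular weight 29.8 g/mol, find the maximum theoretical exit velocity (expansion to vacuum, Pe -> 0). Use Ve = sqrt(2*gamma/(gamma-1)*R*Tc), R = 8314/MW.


R = 8314 / 29.8 = 278.99 J/(kg.K)
Ve = sqrt(2 * 1.29 / (1.29 - 1) * 278.99 * 3628) = 3001 m/s

3001 m/s


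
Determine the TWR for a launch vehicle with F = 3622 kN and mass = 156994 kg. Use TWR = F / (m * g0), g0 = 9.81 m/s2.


TWR = 3622000 / (156994 * 9.81) = 2.35

2.35


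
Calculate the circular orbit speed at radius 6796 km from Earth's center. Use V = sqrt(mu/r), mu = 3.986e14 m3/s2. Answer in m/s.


V = sqrt(3.986e14 / 6796000) = 7658 m/s

7658 m/s


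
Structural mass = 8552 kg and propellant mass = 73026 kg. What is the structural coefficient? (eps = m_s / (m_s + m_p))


eps = 8552 / (8552 + 73026) = 0.1048

0.1048


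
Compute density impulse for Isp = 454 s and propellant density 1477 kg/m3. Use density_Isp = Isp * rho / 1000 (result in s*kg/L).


rho*Isp = 454 * 1477 / 1000 = 671 s*kg/L

671 s*kg/L


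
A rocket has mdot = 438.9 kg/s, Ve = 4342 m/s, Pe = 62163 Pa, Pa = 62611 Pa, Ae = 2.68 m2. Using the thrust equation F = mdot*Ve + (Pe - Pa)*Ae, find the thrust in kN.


F = 438.9 * 4342 + (62163 - 62611) * 2.68 = 1.9045e+06 N = 1904.5 kN

1904.5 kN


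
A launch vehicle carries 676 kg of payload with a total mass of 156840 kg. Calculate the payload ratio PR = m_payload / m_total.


PR = 676 / 156840 = 0.0043

0.0043


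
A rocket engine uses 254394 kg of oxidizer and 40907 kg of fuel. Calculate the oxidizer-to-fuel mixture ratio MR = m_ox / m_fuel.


MR = 254394 / 40907 = 6.22

6.22


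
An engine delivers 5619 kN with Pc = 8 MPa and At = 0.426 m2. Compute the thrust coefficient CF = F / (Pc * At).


CF = 5619000 / (8e6 * 0.426) = 1.65

1.65


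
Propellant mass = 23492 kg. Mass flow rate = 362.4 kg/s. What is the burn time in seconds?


tb = 23492 / 362.4 = 64.8 s

64.8 s


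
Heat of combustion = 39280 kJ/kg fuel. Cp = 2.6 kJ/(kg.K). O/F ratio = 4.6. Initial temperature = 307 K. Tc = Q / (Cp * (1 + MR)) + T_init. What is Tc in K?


Tc = 39280 / (2.6 * (1 + 4.6)) + 307 = 3005 K

3005 K


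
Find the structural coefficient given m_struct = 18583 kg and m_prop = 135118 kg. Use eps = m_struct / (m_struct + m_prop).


eps = 18583 / (18583 + 135118) = 0.1209

0.1209


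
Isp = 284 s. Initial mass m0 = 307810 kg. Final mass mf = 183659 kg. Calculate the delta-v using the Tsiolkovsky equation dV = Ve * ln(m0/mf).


Ve = 284 * 9.81 = 2786.04 m/s
dV = 2786.04 * ln(307810/183659) = 1439 m/s

1439 m/s


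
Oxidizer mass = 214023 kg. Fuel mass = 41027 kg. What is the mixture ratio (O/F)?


MR = 214023 / 41027 = 5.22

5.22


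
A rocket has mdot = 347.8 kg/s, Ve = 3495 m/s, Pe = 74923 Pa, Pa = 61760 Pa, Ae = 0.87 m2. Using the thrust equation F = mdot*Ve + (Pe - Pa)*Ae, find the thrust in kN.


F = 347.8 * 3495 + (74923 - 61760) * 0.87 = 1.2270e+06 N = 1227.0 kN

1227.0 kN


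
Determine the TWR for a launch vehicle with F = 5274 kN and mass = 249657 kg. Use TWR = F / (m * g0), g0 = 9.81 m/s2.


TWR = 5274000 / (249657 * 9.81) = 2.15

2.15


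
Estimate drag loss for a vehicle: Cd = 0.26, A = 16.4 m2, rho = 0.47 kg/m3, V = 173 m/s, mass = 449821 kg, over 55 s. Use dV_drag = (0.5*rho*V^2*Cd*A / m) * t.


D = 0.5 * 0.47 * 173^2 * 0.26 * 16.4 = 29990.06 N
a = 29990.06 / 449821 = 0.0667 m/s2
dV = 0.0667 * 55 = 3.7 m/s

3.7 m/s


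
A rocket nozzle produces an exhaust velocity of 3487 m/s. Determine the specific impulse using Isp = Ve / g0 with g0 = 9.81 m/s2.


Isp = Ve / g0 = 3487 / 9.81 = 355.5 s

355.5 s


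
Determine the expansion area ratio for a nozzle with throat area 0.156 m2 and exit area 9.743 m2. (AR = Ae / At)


AR = 9.743 / 0.156 = 62.5

62.5


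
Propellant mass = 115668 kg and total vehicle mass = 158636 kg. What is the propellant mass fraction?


PMF = 115668 / 158636 = 0.729

0.729


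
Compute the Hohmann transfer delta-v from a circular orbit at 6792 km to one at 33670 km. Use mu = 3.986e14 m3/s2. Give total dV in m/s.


V1 = sqrt(mu/r1) = 7660.72 m/s
dV1 = V1*(sqrt(2*r2/(r1+r2)) - 1) = 2222.14 m/s
V2 = sqrt(mu/r2) = 3440.7 m/s
dV2 = V2*(1 - sqrt(2*r1/(r1+r2))) = 1447.11 m/s
Total dV = 3669 m/s

3669 m/s


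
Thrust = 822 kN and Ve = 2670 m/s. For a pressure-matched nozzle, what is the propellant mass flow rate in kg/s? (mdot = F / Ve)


mdot = F / Ve = 822000 / 2670 = 307.9 kg/s

307.9 kg/s


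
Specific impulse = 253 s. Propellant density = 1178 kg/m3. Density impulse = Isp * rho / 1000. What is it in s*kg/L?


rho*Isp = 253 * 1178 / 1000 = 298 s*kg/L

298 s*kg/L


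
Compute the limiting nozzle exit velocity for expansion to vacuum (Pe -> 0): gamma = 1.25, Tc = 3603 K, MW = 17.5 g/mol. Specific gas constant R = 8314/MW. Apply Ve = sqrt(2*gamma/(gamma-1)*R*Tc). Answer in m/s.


R = 8314 / 17.5 = 475.09 J/(kg.K)
Ve = sqrt(2 * 1.25 / (1.25 - 1) * 475.09 * 3603) = 4137 m/s

4137 m/s


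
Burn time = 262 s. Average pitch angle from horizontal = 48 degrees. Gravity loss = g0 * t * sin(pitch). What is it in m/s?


GL = 9.81 * 262 * sin(48 deg) = 1910 m/s

1910 m/s


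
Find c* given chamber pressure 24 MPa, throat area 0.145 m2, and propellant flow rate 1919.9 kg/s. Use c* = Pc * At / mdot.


c* = 24e6 * 0.145 / 1919.9 = 1813 m/s

1813 m/s


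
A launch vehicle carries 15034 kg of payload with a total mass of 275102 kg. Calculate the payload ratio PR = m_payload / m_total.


PR = 15034 / 275102 = 0.0546

0.0546


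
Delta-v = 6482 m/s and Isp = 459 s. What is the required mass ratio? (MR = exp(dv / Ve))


Ve = 459 * 9.81 = 4502.79 m/s
MR = exp(6482 / 4502.79) = 4.219

4.219


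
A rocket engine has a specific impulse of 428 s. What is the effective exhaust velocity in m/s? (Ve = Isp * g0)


Ve = Isp * g0 = 428 * 9.81 = 4198.7 m/s

4198.7 m/s


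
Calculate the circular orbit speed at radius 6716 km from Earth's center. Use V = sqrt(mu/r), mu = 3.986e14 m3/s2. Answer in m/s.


V = sqrt(3.986e14 / 6716000) = 7704 m/s

7704 m/s


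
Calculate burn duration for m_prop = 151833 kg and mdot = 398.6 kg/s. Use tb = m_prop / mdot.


tb = 151833 / 398.6 = 380.9 s

380.9 s


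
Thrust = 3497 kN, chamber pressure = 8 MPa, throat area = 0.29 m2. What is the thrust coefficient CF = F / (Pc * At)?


CF = 3497000 / (8e6 * 0.29) = 1.51

1.51


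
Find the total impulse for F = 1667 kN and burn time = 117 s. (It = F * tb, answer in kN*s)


It = 1667 * 117 = 195039 kN*s

195039 kN*s


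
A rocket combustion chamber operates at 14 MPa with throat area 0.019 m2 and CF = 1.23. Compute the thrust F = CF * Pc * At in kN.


F = 1.23 * 14e6 * 0.019 = 327180.0 N = 327.2 kN

327.2 kN


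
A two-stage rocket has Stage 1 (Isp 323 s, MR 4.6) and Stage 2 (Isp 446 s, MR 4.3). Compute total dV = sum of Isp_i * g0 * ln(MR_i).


dV1 = 323 * 9.81 * ln(4.6) = 4835.5 m/s
dV2 = 446 * 9.81 * ln(4.3) = 6381.8 m/s
Total dV = 4835.5 + 6381.8 = 11217.3 m/s ~ 11217 m/s

11217 m/s


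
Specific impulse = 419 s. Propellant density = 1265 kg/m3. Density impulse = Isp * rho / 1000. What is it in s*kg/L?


rho*Isp = 419 * 1265 / 1000 = 530 s*kg/L

530 s*kg/L


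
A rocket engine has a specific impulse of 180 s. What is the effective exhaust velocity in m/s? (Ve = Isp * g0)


Ve = Isp * g0 = 180 * 9.81 = 1765.8 m/s

1765.8 m/s


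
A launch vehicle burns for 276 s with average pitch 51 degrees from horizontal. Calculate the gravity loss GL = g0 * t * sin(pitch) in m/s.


GL = 9.81 * 276 * sin(51 deg) = 2104 m/s

2104 m/s


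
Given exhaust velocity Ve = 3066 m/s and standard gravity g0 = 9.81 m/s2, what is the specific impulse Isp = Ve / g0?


Isp = Ve / g0 = 3066 / 9.81 = 312.5 s

312.5 s


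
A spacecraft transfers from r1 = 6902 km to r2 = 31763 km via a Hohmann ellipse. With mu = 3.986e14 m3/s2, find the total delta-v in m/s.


V1 = sqrt(mu/r1) = 7599.43 m/s
dV1 = V1*(sqrt(2*r2/(r1+r2)) - 1) = 2141.44 m/s
V2 = sqrt(mu/r2) = 3542.48 m/s
dV2 = V2*(1 - sqrt(2*r1/(r1+r2))) = 1425.82 m/s
Total dV = 3567 m/s

3567 m/s


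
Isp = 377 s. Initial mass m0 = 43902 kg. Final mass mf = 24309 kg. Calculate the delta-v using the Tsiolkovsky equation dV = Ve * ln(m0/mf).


Ve = 377 * 9.81 = 3698.37 m/s
dV = 3698.37 * ln(43902/24309) = 2186 m/s

2186 m/s


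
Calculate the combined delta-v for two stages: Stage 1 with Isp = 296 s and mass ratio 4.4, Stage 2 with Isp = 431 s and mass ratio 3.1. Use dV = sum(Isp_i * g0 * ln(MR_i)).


dV1 = 296 * 9.81 * ln(4.4) = 4302.2 m/s
dV2 = 431 * 9.81 * ln(3.1) = 4783.7 m/s
Total dV = 4302.2 + 4783.7 = 9085.9 m/s ~ 9086 m/s

9086 m/s


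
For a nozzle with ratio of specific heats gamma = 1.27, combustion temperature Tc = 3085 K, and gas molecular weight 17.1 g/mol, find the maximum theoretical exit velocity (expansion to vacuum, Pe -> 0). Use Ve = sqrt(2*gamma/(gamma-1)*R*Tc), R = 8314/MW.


R = 8314 / 17.1 = 486.2 J/(kg.K)
Ve = sqrt(2 * 1.27 / (1.27 - 1) * 486.2 * 3085) = 3756 m/s

3756 m/s


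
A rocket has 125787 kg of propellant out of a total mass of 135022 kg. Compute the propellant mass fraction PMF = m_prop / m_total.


PMF = 125787 / 135022 = 0.932

0.932


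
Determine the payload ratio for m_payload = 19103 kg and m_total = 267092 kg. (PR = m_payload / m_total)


PR = 19103 / 267092 = 0.0715

0.0715


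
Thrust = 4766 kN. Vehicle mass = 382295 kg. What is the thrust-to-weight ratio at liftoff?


TWR = 4766000 / (382295 * 9.81) = 1.27

1.27


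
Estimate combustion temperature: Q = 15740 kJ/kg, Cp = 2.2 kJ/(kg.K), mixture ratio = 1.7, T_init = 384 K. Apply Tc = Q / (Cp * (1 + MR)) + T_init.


Tc = 15740 / (2.2 * (1 + 1.7)) + 384 = 3034 K

3034 K


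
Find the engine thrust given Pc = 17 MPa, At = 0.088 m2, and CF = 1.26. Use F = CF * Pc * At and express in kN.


F = 1.26 * 17e6 * 0.088 = 1.8850e+06 N = 1885.0 kN

1885.0 kN


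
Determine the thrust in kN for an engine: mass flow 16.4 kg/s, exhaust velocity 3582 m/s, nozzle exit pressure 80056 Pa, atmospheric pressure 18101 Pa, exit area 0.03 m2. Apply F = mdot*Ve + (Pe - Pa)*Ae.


F = 16.4 * 3582 + (80056 - 18101) * 0.03 = 60603.0 N = 60.6 kN

60.6 kN


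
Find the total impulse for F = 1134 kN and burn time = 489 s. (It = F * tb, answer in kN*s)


It = 1134 * 489 = 554526 kN*s

554526 kN*s


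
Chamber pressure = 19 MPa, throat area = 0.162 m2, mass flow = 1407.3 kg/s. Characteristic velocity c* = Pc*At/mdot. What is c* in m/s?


c* = 19e6 * 0.162 / 1407.3 = 2187 m/s

2187 m/s


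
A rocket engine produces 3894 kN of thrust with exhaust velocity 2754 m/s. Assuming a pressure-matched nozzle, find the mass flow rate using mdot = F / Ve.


mdot = F / Ve = 3894000 / 2754 = 1413.9 kg/s

1413.9 kg/s


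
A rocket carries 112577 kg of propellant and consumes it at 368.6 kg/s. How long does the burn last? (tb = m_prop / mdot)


tb = 112577 / 368.6 = 305.4 s

305.4 s


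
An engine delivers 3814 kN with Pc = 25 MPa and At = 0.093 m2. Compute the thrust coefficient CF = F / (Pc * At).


CF = 3814000 / (25e6 * 0.093) = 1.64

1.64


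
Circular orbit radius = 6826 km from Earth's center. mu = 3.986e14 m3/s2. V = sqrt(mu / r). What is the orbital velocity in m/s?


V = sqrt(3.986e14 / 6826000) = 7642 m/s

7642 m/s


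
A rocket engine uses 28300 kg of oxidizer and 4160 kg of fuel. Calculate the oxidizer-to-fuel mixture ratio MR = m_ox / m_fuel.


MR = 28300 / 4160 = 6.8

6.8


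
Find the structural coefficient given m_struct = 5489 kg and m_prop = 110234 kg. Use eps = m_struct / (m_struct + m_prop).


eps = 5489 / (5489 + 110234) = 0.0474

0.0474


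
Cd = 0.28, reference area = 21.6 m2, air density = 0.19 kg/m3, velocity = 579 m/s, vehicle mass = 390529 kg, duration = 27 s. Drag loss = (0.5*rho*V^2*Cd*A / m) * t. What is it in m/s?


D = 0.5 * 0.19 * 579^2 * 0.28 * 21.6 = 192616.07 N
a = 192616.07 / 390529 = 0.4932 m/s2
dV = 0.4932 * 27 = 13.3 m/s

13.3 m/s


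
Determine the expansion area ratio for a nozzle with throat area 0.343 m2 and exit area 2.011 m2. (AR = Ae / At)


AR = 2.011 / 0.343 = 5.9

5.9


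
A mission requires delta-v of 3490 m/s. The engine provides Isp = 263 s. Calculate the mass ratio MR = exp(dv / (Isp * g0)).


Ve = 263 * 9.81 = 2580.03 m/s
MR = exp(3490 / 2580.03) = 3.868

3.868


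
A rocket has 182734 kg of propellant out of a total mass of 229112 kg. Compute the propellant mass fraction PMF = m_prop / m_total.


PMF = 182734 / 229112 = 0.798

0.798


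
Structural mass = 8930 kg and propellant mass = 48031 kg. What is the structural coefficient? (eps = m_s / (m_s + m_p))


eps = 8930 / (8930 + 48031) = 0.1568

0.1568


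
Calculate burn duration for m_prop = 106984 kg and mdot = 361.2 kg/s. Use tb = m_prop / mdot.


tb = 106984 / 361.2 = 296.2 s

296.2 s


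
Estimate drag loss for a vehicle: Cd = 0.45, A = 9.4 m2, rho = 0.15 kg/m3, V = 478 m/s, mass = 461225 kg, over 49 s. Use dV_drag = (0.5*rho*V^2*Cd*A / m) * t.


D = 0.5 * 0.15 * 478^2 * 0.45 * 9.4 = 72486.55 N
a = 72486.55 / 461225 = 0.1572 m/s2
dV = 0.1572 * 49 = 7.7 m/s

7.7 m/s


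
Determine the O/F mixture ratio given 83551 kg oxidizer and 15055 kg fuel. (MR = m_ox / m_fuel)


MR = 83551 / 15055 = 5.55

5.55


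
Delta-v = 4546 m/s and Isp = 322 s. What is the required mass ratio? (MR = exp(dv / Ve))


Ve = 322 * 9.81 = 3158.82 m/s
MR = exp(4546 / 3158.82) = 4.217

4.217


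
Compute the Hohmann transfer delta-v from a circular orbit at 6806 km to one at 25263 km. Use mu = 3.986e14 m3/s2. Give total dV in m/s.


V1 = sqrt(mu/r1) = 7652.84 m/s
dV1 = V1*(sqrt(2*r2/(r1+r2)) - 1) = 1953.05 m/s
V2 = sqrt(mu/r2) = 3972.15 m/s
dV2 = V2*(1 - sqrt(2*r1/(r1+r2))) = 1384.27 m/s
Total dV = 3337 m/s

3337 m/s


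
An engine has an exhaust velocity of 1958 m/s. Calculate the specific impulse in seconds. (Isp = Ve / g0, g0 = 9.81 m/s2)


Isp = Ve / g0 = 1958 / 9.81 = 199.6 s

199.6 s


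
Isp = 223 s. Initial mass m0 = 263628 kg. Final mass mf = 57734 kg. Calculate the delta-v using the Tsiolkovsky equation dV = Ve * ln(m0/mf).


Ve = 223 * 9.81 = 2187.63 m/s
dV = 2187.63 * ln(263628/57734) = 3322 m/s

3322 m/s


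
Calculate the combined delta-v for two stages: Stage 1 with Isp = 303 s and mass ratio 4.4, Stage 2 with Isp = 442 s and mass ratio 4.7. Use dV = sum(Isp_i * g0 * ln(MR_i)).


dV1 = 303 * 9.81 * ln(4.4) = 4404.0 m/s
dV2 = 442 * 9.81 * ln(4.7) = 6710.3 m/s
Total dV = 4404.0 + 6710.3 = 11114.3 m/s ~ 11114 m/s

11114 m/s


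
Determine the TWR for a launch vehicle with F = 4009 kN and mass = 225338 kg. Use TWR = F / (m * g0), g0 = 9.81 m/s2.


TWR = 4009000 / (225338 * 9.81) = 1.81

1.81


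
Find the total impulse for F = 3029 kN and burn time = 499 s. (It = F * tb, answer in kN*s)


It = 3029 * 499 = 1511471 kN*s

1511471 kN*s


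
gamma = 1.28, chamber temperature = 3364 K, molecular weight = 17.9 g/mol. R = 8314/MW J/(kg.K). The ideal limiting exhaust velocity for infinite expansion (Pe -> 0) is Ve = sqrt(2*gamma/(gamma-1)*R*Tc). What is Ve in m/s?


R = 8314 / 17.9 = 464.47 J/(kg.K)
Ve = sqrt(2 * 1.28 / (1.28 - 1) * 464.47 * 3364) = 3780 m/s

3780 m/s


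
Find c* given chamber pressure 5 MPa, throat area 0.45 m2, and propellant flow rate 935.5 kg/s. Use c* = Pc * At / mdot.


c* = 5e6 * 0.45 / 935.5 = 2405 m/s

2405 m/s


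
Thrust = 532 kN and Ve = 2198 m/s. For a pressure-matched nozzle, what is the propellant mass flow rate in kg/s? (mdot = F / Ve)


mdot = F / Ve = 532000 / 2198 = 242.0 kg/s

242.0 kg/s


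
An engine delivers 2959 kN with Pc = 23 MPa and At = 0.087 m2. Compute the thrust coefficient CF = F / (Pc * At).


CF = 2959000 / (23e6 * 0.087) = 1.48

1.48


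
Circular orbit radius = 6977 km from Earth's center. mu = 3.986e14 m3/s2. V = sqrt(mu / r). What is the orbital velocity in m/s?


V = sqrt(3.986e14 / 6977000) = 7558 m/s

7558 m/s


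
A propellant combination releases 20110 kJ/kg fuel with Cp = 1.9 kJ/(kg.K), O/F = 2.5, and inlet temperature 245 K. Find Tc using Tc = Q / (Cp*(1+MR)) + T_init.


Tc = 20110 / (1.9 * (1 + 2.5)) + 245 = 3269 K

3269 K


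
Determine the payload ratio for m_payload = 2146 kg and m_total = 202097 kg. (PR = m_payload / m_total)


PR = 2146 / 202097 = 0.0106

0.0106


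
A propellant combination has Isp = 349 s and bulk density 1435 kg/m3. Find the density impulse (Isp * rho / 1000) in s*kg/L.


rho*Isp = 349 * 1435 / 1000 = 501 s*kg/L

501 s*kg/L


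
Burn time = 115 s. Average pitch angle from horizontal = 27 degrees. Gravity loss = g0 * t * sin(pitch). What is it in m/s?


GL = 9.81 * 115 * sin(27 deg) = 512 m/s

512 m/s


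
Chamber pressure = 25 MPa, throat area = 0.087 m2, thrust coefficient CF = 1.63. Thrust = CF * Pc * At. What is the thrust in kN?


F = 1.63 * 25e6 * 0.087 = 3.5452e+06 N = 3545.2 kN

3545.2 kN


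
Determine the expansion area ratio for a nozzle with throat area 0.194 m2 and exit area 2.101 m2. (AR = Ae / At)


AR = 2.101 / 0.194 = 10.8

10.8


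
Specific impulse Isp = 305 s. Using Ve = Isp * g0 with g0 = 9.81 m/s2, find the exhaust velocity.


Ve = Isp * g0 = 305 * 9.81 = 2992.1 m/s

2992.1 m/s


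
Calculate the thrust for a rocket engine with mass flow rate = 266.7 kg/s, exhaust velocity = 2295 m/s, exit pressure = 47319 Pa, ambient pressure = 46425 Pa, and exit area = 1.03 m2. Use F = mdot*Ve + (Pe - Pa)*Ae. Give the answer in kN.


F = 266.7 * 2295 + (47319 - 46425) * 1.03 = 612997.0 N = 613.0 kN

613.0 kN


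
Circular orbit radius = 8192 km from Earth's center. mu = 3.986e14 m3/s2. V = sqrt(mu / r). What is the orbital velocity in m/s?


V = sqrt(3.986e14 / 8192000) = 6975 m/s

6975 m/s


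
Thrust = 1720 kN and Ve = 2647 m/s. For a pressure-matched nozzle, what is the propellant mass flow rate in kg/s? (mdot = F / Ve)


mdot = F / Ve = 1720000 / 2647 = 649.8 kg/s

649.8 kg/s


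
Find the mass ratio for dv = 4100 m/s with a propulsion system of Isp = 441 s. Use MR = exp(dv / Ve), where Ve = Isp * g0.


Ve = 441 * 9.81 = 4326.21 m/s
MR = exp(4100 / 4326.21) = 2.58

2.58


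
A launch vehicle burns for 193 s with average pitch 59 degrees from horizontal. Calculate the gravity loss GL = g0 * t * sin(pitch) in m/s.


GL = 9.81 * 193 * sin(59 deg) = 1623 m/s

1623 m/s


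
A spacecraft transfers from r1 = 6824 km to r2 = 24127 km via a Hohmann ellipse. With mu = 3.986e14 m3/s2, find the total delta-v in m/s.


V1 = sqrt(mu/r1) = 7642.74 m/s
dV1 = V1*(sqrt(2*r2/(r1+r2)) - 1) = 1900.12 m/s
V2 = sqrt(mu/r2) = 4064.59 m/s
dV2 = V2*(1 - sqrt(2*r1/(r1+r2))) = 1365.52 m/s
Total dV = 3266 m/s

3266 m/s


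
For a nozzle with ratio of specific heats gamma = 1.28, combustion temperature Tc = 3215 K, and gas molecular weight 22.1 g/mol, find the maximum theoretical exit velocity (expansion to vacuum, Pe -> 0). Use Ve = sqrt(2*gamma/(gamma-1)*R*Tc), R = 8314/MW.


R = 8314 / 22.1 = 376.2 J/(kg.K)
Ve = sqrt(2 * 1.28 / (1.28 - 1) * 376.2 * 3215) = 3325 m/s

3325 m/s


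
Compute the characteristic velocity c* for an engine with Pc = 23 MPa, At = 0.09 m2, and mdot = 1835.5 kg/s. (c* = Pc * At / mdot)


c* = 23e6 * 0.09 / 1835.5 = 1128 m/s

1128 m/s


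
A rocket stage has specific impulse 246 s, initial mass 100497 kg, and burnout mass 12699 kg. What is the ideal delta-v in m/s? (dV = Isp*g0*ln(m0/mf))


Ve = 246 * 9.81 = 2413.26 m/s
dV = 2413.26 * ln(100497/12699) = 4992 m/s

4992 m/s


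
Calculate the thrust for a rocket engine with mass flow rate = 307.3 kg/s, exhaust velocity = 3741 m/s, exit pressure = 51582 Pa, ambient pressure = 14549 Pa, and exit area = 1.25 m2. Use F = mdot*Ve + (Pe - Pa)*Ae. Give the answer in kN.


F = 307.3 * 3741 + (51582 - 14549) * 1.25 = 1.1959e+06 N = 1195.9 kN

1195.9 kN


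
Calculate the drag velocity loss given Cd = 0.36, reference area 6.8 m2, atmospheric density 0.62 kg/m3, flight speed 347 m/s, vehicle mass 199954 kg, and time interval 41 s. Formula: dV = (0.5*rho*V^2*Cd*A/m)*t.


D = 0.5 * 0.62 * 347^2 * 0.36 * 6.8 = 91375.98 N
a = 91375.98 / 199954 = 0.457 m/s2
dV = 0.457 * 41 = 18.7 m/s

18.7 m/s


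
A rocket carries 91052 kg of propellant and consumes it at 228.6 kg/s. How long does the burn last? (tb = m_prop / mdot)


tb = 91052 / 228.6 = 398.3 s

398.3 s


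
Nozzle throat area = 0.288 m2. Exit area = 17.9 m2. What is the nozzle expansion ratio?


AR = 17.9 / 0.288 = 62.2

62.2


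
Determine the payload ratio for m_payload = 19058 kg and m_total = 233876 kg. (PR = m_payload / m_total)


PR = 19058 / 233876 = 0.0815

0.0815


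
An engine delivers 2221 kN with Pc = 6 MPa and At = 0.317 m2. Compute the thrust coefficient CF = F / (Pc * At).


CF = 2221000 / (6e6 * 0.317) = 1.17

1.17


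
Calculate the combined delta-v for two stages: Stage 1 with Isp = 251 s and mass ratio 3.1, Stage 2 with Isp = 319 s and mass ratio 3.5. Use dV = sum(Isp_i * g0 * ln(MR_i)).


dV1 = 251 * 9.81 * ln(3.1) = 2785.9 m/s
dV2 = 319 * 9.81 * ln(3.5) = 3920.4 m/s
Total dV = 2785.9 + 3920.4 = 6706.3 m/s ~ 6706 m/s

6706 m/s


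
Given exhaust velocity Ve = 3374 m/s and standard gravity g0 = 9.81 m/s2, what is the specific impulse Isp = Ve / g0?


Isp = Ve / g0 = 3374 / 9.81 = 343.9 s

343.9 s


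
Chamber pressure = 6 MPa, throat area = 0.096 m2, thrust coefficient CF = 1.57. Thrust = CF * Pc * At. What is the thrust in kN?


F = 1.57 * 6e6 * 0.096 = 904320.0 N = 904.3 kN

904.3 kN


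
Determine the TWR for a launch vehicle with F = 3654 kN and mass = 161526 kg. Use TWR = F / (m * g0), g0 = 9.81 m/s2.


TWR = 3654000 / (161526 * 9.81) = 2.31

2.31


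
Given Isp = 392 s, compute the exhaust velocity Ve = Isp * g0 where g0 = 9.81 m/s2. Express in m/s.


Ve = Isp * g0 = 392 * 9.81 = 3845.5 m/s

3845.5 m/s


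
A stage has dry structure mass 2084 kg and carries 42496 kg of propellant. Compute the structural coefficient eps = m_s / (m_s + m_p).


eps = 2084 / (2084 + 42496) = 0.0467

0.0467


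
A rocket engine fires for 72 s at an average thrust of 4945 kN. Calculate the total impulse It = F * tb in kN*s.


It = 4945 * 72 = 356040 kN*s

356040 kN*s


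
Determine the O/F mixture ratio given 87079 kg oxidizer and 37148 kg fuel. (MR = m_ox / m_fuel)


MR = 87079 / 37148 = 2.34

2.34


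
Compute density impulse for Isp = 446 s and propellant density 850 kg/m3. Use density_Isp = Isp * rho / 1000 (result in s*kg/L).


rho*Isp = 446 * 850 / 1000 = 379 s*kg/L

379 s*kg/L


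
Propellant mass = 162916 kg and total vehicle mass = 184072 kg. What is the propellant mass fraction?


PMF = 162916 / 184072 = 0.885

0.885


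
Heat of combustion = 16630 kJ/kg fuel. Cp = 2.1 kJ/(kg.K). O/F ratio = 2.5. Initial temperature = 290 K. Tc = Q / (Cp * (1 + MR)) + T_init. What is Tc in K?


Tc = 16630 / (2.1 * (1 + 2.5)) + 290 = 2553 K

2553 K


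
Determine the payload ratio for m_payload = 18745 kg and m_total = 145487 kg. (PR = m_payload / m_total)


PR = 18745 / 145487 = 0.1288

0.1288


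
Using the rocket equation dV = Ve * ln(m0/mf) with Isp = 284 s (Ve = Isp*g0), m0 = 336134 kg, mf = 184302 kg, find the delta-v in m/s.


Ve = 284 * 9.81 = 2786.04 m/s
dV = 2786.04 * ln(336134/184302) = 1674 m/s

1674 m/s


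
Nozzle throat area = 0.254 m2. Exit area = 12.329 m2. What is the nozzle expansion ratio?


AR = 12.329 / 0.254 = 48.5

48.5


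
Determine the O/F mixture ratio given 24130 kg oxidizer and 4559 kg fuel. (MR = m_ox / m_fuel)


MR = 24130 / 4559 = 5.29

5.29


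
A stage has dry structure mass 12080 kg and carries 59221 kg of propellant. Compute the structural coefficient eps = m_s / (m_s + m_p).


eps = 12080 / (12080 + 59221) = 0.1694

0.1694


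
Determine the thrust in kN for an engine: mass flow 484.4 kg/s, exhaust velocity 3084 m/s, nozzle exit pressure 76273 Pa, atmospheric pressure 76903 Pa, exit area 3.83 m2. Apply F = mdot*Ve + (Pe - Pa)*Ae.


F = 484.4 * 3084 + (76273 - 76903) * 3.83 = 1.4915e+06 N = 1491.5 kN

1491.5 kN


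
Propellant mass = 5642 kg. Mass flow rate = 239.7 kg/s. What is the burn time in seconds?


tb = 5642 / 239.7 = 23.5 s

23.5 s


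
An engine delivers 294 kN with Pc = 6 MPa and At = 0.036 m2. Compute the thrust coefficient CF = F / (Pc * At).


CF = 294000 / (6e6 * 0.036) = 1.36

1.36


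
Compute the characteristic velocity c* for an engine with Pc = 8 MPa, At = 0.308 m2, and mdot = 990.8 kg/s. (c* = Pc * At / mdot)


c* = 8e6 * 0.308 / 990.8 = 2487 m/s

2487 m/s


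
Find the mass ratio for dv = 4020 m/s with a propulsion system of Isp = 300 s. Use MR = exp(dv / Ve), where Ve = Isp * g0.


Ve = 300 * 9.81 = 2943.0 m/s
MR = exp(4020 / 2943.0) = 3.919

3.919


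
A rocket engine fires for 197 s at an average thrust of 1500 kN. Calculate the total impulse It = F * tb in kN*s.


It = 1500 * 197 = 295500 kN*s

295500 kN*s


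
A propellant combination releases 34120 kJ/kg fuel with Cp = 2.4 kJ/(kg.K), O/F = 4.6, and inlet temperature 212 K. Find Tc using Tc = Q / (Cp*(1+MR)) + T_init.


Tc = 34120 / (2.4 * (1 + 4.6)) + 212 = 2751 K

2751 K


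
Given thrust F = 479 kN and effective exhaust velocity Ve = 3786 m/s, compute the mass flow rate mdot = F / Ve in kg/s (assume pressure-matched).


mdot = F / Ve = 479000 / 3786 = 126.5 kg/s

126.5 kg/s


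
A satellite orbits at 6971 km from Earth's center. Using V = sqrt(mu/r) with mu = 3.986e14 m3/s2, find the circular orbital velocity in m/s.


V = sqrt(3.986e14 / 6971000) = 7562 m/s

7562 m/s


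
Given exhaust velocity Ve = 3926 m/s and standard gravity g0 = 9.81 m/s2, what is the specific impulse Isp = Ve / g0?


Isp = Ve / g0 = 3926 / 9.81 = 400.2 s

400.2 s


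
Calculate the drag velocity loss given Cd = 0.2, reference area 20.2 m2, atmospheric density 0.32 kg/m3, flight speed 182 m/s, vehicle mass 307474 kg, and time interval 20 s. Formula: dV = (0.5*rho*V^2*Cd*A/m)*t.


D = 0.5 * 0.32 * 182^2 * 0.2 * 20.2 = 21411.35 N
a = 21411.35 / 307474 = 0.0696 m/s2
dV = 0.0696 * 20 = 1.4 m/s

1.4 m/s


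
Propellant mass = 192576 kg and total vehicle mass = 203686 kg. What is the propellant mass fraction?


PMF = 192576 / 203686 = 0.945

0.945


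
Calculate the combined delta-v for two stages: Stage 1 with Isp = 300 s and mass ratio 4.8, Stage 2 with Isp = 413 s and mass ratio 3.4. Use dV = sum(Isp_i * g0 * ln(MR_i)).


dV1 = 300 * 9.81 * ln(4.8) = 4616.4 m/s
dV2 = 413 * 9.81 * ln(3.4) = 4958.2 m/s
Total dV = 4616.4 + 4958.2 = 9574.6 m/s ~ 9575 m/s

9575 m/s


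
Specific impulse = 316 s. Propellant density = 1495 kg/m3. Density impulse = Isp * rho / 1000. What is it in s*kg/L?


rho*Isp = 316 * 1495 / 1000 = 472 s*kg/L

472 s*kg/L


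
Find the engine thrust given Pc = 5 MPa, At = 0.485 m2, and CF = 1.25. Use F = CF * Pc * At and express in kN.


F = 1.25 * 5e6 * 0.485 = 3.0312e+06 N = 3031.2 kN

3031.2 kN


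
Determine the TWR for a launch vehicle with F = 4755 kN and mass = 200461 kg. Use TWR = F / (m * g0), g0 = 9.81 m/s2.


TWR = 4755000 / (200461 * 9.81) = 2.42

2.42


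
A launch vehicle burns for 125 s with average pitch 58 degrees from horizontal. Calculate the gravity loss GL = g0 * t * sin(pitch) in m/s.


GL = 9.81 * 125 * sin(58 deg) = 1040 m/s

1040 m/s


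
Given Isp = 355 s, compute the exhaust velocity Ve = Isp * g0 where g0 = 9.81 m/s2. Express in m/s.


Ve = Isp * g0 = 355 * 9.81 = 3482.6 m/s

3482.6 m/s


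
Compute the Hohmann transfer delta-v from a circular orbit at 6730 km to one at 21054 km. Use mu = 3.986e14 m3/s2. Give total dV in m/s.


V1 = sqrt(mu/r1) = 7695.93 m/s
dV1 = V1*(sqrt(2*r2/(r1+r2)) - 1) = 1778.35 m/s
V2 = sqrt(mu/r2) = 4351.12 m/s
dV2 = V2*(1 - sqrt(2*r1/(r1+r2))) = 1322.63 m/s
Total dV = 3101 m/s

3101 m/s


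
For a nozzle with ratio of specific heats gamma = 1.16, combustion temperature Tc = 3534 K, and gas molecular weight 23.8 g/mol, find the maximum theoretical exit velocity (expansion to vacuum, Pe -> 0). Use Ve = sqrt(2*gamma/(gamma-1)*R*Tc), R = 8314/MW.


R = 8314 / 23.8 = 349.33 J/(kg.K)
Ve = sqrt(2 * 1.16 / (1.16 - 1) * 349.33 * 3534) = 4231 m/s

4231 m/s


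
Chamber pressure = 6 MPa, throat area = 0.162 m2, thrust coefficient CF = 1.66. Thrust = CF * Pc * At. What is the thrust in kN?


F = 1.66 * 6e6 * 0.162 = 1.6135e+06 N = 1613.5 kN

1613.5 kN


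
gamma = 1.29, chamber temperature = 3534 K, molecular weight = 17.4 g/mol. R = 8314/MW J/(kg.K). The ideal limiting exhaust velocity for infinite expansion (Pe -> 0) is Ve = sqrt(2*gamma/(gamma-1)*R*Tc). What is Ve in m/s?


R = 8314 / 17.4 = 477.82 J/(kg.K)
Ve = sqrt(2 * 1.29 / (1.29 - 1) * 477.82 * 3534) = 3876 m/s

3876 m/s


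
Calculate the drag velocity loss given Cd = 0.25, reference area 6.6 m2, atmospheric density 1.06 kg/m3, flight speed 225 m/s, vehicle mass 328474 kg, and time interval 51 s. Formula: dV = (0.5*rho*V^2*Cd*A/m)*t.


D = 0.5 * 1.06 * 225^2 * 0.25 * 6.6 = 44271.56 N
a = 44271.56 / 328474 = 0.1348 m/s2
dV = 0.1348 * 51 = 6.9 m/s

6.9 m/s


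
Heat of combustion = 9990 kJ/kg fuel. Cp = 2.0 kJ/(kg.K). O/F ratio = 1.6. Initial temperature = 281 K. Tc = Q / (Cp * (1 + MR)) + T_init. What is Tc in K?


Tc = 9990 / (2.0 * (1 + 1.6)) + 281 = 2202 K

2202 K


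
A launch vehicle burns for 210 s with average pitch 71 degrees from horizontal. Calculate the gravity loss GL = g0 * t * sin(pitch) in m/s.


GL = 9.81 * 210 * sin(71 deg) = 1948 m/s

1948 m/s


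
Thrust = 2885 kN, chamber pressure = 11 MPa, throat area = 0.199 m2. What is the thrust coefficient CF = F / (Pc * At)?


CF = 2885000 / (11e6 * 0.199) = 1.32

1.32


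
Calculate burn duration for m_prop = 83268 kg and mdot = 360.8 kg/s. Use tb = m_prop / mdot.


tb = 83268 / 360.8 = 230.8 s

230.8 s


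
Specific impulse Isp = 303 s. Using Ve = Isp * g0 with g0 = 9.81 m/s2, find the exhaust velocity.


Ve = Isp * g0 = 303 * 9.81 = 2972.4 m/s

2972.4 m/s


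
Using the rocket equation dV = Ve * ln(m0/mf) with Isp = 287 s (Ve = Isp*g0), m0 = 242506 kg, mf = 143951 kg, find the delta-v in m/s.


Ve = 287 * 9.81 = 2815.47 m/s
dV = 2815.47 * ln(242506/143951) = 1468 m/s

1468 m/s


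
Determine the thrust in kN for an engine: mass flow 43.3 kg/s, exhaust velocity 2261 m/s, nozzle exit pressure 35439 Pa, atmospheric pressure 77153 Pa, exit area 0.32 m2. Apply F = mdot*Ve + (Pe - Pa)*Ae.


F = 43.3 * 2261 + (35439 - 77153) * 0.32 = 84553.0 N = 84.6 kN

84.6 kN


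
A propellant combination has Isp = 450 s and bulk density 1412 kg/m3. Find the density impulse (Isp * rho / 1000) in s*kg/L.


rho*Isp = 450 * 1412 / 1000 = 635 s*kg/L

635 s*kg/L


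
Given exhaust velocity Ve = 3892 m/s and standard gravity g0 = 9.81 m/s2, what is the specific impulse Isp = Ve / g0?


Isp = Ve / g0 = 3892 / 9.81 = 396.7 s

396.7 s


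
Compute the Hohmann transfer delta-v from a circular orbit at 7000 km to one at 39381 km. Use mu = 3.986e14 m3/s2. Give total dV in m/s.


V1 = sqrt(mu/r1) = 7546.05 m/s
dV1 = V1*(sqrt(2*r2/(r1+r2)) - 1) = 2287.45 m/s
V2 = sqrt(mu/r2) = 3181.45 m/s
dV2 = V2*(1 - sqrt(2*r1/(r1+r2))) = 1433.54 m/s
Total dV = 3721 m/s

3721 m/s


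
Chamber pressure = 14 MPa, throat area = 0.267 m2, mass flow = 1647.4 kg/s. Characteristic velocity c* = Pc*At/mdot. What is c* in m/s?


c* = 14e6 * 0.267 / 1647.4 = 2269 m/s

2269 m/s


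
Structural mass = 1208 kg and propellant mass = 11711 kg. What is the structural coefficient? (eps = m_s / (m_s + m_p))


eps = 1208 / (1208 + 11711) = 0.0935

0.0935


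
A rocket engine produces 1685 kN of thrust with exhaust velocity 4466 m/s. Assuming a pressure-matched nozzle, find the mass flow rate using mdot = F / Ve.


mdot = F / Ve = 1685000 / 4466 = 377.3 kg/s

377.3 kg/s


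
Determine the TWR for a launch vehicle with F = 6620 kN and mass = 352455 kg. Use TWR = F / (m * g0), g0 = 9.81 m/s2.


TWR = 6620000 / (352455 * 9.81) = 1.91

1.91


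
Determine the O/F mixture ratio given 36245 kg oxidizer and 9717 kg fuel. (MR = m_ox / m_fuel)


MR = 36245 / 9717 = 3.73

3.73


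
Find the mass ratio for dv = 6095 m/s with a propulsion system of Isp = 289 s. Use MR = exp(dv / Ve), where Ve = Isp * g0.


Ve = 289 * 9.81 = 2835.09 m/s
MR = exp(6095 / 2835.09) = 8.584

8.584


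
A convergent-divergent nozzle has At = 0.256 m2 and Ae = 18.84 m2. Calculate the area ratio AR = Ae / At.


AR = 18.84 / 0.256 = 73.6

73.6


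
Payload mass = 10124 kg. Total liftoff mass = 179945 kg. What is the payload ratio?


PR = 10124 / 179945 = 0.0563

0.0563


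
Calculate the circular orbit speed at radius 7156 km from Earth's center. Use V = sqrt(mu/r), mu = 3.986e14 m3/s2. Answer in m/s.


V = sqrt(3.986e14 / 7156000) = 7463 m/s

7463 m/s


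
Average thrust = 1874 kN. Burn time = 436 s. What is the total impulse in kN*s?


It = 1874 * 436 = 817064 kN*s

817064 kN*s


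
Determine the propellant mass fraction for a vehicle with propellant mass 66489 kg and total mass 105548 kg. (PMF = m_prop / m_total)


PMF = 66489 / 105548 = 0.63

0.63


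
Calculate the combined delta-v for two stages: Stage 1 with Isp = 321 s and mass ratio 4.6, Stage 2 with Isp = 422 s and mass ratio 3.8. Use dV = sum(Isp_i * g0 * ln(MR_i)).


dV1 = 321 * 9.81 * ln(4.6) = 4805.6 m/s
dV2 = 422 * 9.81 * ln(3.8) = 5526.7 m/s
Total dV = 4805.6 + 5526.7 = 10332.3 m/s ~ 10332 m/s

10332 m/s


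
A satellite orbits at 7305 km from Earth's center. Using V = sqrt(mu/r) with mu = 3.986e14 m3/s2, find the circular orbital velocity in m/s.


V = sqrt(3.986e14 / 7305000) = 7387 m/s

7387 m/s


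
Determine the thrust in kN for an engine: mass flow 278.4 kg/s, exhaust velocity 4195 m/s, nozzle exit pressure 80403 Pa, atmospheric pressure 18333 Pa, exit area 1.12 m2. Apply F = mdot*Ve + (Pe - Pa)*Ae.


F = 278.4 * 4195 + (80403 - 18333) * 1.12 = 1.2374e+06 N = 1237.4 kN

1237.4 kN


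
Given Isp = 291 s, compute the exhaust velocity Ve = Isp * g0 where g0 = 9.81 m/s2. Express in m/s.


Ve = Isp * g0 = 291 * 9.81 = 2854.7 m/s

2854.7 m/s


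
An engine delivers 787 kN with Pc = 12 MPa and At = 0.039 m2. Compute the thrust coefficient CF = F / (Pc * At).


CF = 787000 / (12e6 * 0.039) = 1.68

1.68


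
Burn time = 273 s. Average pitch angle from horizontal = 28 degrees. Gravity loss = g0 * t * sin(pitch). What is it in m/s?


GL = 9.81 * 273 * sin(28 deg) = 1257 m/s

1257 m/s


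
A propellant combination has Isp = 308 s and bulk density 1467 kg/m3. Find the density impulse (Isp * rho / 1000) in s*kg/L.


rho*Isp = 308 * 1467 / 1000 = 452 s*kg/L

452 s*kg/L
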